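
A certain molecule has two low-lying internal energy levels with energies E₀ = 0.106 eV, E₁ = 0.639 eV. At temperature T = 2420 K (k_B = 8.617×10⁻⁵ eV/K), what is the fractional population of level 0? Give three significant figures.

k_BT = 8.617×10⁻⁵ × 2420 K = 0.20853 eV.
Eᵢ/kT = 0.50832, 3.0643.
Z = Σ e^(−Eᵢ/kT) = e^(−0.50832) + e^(−3.0643) = 0.60151 + 0.046687 = 0.64820.
P₀ = e^(−E₀/kT) / Z = 0.60151/0.64820 = 0.928.

0.928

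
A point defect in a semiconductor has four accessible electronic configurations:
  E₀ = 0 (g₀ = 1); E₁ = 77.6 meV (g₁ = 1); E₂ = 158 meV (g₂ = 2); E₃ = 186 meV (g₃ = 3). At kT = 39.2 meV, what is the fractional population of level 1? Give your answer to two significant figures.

Eᵢ/kT = 0, 1.980, 4.031, 4.745.
Z = Σ gᵢe^(−Eᵢ/kT) = 1·e^(−0) + 1·e^(−1.980) + 2·e^(−4.031) + 3·e^(−4.745) = 1.000 + 0.1381 + 0.03551 + 0.02609 = 1.200.
P₁ = g₁ e^(−E₁/kT) / Z = 0.1381/1.200 = 0.12.

0.12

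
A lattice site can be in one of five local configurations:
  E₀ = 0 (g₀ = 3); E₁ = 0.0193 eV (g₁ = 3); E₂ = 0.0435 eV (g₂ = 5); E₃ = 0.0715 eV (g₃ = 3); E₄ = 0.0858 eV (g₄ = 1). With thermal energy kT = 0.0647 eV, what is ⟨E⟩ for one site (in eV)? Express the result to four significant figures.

0.02742 eV

Eᵢ/kT = 0, 0.298300, 0.672334, 1.10510, 1.32612.
Z = Σ gᵢe^(−Eᵢ/kT) = 3·e^(−0) + 3·e^(−0.298300) + 5·e^(−0.672334) + 3·e^(−1.10510) + 1·e^(−1.32612) = 3.00000 + 2.22624 + 2.55258 + 0.993533 + 0.265505 = 9.03786.
⟨E⟩ = Σ Eᵢ gᵢe^(−Eᵢ/kT) / Z = (0·3.00000 + 0.0193·2.22624 + 0.0435·2.55258 + 0.0715·0.993533 + 0.0858·0.265505) / 9.03786 = 0.02742 eV.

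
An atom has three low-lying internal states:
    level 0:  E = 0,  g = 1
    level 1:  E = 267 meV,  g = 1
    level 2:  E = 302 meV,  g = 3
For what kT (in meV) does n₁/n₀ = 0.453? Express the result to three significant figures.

337 meV

n₁/n₀ = (g₁/g₀) exp[−(E₁−E₀)/kT] = 0.453.
⇒ (E₁−E₀)/kT = ln((1/1)/0.453) = ln(2.2075) = 0.79186.
kT = 267 meV / 0.79186 = 337 meV.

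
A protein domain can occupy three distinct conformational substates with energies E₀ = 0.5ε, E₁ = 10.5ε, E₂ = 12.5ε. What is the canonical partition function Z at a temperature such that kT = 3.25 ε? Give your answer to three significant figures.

Z = 0.918

Eᵢ/kT = 0.15385, 3.2308, 3.8462.
Z = Σ e^(−Eᵢ/kT) = e^(−0.15385) + e^(−3.2308) + e^(−3.8462) = 0.85740 + 0.039526 + 0.021361 = 0.91829.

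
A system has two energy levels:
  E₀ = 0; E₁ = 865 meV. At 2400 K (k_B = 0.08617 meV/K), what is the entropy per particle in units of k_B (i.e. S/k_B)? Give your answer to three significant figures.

0.0780

k_BT = 0.08617 × 2400 K = 206.81 meV.
Eᵢ/kT = 0, 4.1826.
Z = Σ e^(−Eᵢ/kT) = e^(−0) + e^(−4.1826) = 1.0000 + 0.015259 = 1.0153.
⟨E⟩ = Σ EᵢPᵢ = 13.000 meV.
S/k_B = ln Z + ⟨E⟩/kT = ln(1.0153) + 13.000/206.81 = 0.015184 + 0.062860 = 0.0780.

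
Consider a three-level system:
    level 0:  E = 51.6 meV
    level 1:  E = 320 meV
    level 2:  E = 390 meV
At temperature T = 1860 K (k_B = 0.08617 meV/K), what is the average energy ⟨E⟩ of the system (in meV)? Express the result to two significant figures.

120 meV

k_BT = 0.08617 × 1860 K = 160.3 meV.
Eᵢ/kT = 0.3219, 1.996, 2.433.
Z = Σ e^(−Eᵢ/kT) = e^(−0.3219) + e^(−1.996) + e^(−2.433) = 0.7248 + 0.1359 + 0.08777 = 0.9485.
⟨E⟩ = Σ Eᵢ e^(−Eᵢ/kT) / Z = (51.6·0.7248 + 320·0.1359 + 390·0.08777) / 0.9485 = 120 meV.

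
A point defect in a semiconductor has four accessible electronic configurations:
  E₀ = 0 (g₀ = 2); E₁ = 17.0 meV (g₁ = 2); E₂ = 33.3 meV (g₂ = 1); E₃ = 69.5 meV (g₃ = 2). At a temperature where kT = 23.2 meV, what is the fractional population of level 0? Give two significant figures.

Eᵢ/kT = 0, 0.7328, 1.435, 2.996.
Z = Σ gᵢe^(−Eᵢ/kT) = 2·e^(−0) + 2·e^(−0.7328) + 1·e^(−1.435) + 2·e^(−2.996) = 2.000 + 0.9611 + 0.2381 + 0.09997 = 3.299.
P₀ = g₀ e^(−E₀/kT) / Z = 2.000/3.299 = 0.61.

0.61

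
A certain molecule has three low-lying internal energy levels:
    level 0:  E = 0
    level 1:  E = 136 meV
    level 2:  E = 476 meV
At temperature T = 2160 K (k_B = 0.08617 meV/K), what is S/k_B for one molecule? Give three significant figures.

k_BT = 0.08617 × 2160 K = 186.13 meV.
Eᵢ/kT = 0, 0.73067, 2.5574.
Z = Σ e^(−Eᵢ/kT) = e^(−0) + e^(−0.73067) + e^(−2.5574) = 1.0000 + 0.48159 + 0.077506 = 1.5591.
⟨E⟩ = Σ EᵢPᵢ = 65.672 meV.
S/k_B = ln Z + ⟨E⟩/kT = ln(1.5591) + 65.672/186.13 = 0.44411 + 0.35283 = 0.797.

0.797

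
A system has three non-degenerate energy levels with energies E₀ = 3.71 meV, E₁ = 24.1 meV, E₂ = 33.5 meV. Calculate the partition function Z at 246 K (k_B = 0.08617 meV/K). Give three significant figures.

Z = 1.37

k_BT = 0.08617 × 246 K = 21.198 meV.
Eᵢ/kT = 0.17502, 1.1369, 1.5803.
Z = Σ e^(−Eᵢ/kT) = e^(−0.17502) + e^(−1.1369) + e^(−1.5803) = 0.83944 + 0.32081 + 0.20591 = 1.3662.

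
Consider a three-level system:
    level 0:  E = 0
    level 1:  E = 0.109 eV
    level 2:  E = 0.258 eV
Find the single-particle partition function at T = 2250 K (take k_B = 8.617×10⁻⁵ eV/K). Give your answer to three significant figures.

Z = 1.83

k_BT = 8.617×10⁻⁵ × 2250 K = 0.19388 eV.
Eᵢ/kT = 0, 0.56220, 1.3307.
Z = Σ e^(−Eᵢ/kT) = e^(−0) + e^(−0.56220) + e^(−1.3307) = 1.0000 + 0.56995 + 0.26429 = 1.8342.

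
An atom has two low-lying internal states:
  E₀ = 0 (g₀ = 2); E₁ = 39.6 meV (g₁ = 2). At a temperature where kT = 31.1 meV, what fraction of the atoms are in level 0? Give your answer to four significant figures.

Eᵢ/kT = 0, 1.27331.
Z = Σ gᵢe^(−Eᵢ/kT) = 2·e^(−0) + 2·e^(−1.27331) = 2.00000 + 0.559807 = 2.55981.
P₀ = g₀ e^(−E₀/kT) / Z = 2.00000/2.55981 = 0.7813.

0.7813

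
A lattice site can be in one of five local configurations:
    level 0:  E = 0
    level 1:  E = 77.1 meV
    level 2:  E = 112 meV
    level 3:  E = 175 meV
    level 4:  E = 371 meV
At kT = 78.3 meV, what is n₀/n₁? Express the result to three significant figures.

2.68

n₀/n₁ = exp[−(E₀−E₁)/kT] = exp(−(-77.1 meV)/(78.3 meV)) = exp(0.98467) = 2.68.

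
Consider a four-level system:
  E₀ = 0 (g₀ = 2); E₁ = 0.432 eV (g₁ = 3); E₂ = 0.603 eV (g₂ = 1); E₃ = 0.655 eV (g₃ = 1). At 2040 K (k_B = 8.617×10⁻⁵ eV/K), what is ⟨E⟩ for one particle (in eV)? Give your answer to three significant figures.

0.0632 eV

k_BT = 8.617×10⁻⁵ × 2040 K = 0.17579 eV.
Eᵢ/kT = 0, 2.4575, 3.4302, 3.7260.
Z = Σ gᵢe^(−Eᵢ/kT) = 2·e^(−0) + 3·e^(−2.4575) + 1·e^(−3.4302) + 1·e^(−3.7260) = 2.0000 + 0.25695 + 0.032380 + 0.024089 = 2.3134.
⟨E⟩ = Σ Eᵢ gᵢe^(−Eᵢ/kT) / Z = (0·2.0000 + 0.432·0.25695 + 0.603·0.032380 + 0.655·0.024089) / 2.3134 = 0.0632 eV.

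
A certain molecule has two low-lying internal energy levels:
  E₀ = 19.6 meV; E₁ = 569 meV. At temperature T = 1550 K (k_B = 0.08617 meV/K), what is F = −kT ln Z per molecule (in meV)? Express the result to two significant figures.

k_BT = 0.08617 × 1550 K = 133.6 meV.
Eᵢ/kT = 0.1467, 4.259.
Z = Σ e^(−Eᵢ/kT) = e^(−0.1467) + e^(−4.259) = 0.8636 + 0.01414 = 0.8777.
F = −kT ln Z = −133.6 × ln(0.8777) = −133.6 × -0.1305 = 17 meV.

17 meV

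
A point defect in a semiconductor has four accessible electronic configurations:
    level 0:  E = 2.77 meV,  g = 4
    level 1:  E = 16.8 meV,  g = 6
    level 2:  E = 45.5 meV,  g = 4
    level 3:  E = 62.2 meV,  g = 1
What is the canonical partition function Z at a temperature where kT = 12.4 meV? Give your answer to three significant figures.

Z = 4.86

Eᵢ/kT = 0.22339, 1.3548, 3.6694, 5.0161.
Z = Σ gᵢe^(−Eᵢ/kT) = 4·e^(−0.22339) + 6·e^(−1.3548) + 4·e^(−3.6694) + 1·e^(−5.0161) = 3.1992 + 1.5480 + 0.10197 + 0.0066303 = 4.8558.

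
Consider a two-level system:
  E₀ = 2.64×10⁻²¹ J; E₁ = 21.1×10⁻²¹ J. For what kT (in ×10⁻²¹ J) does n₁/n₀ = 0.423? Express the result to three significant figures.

21.5 ×10⁻²¹ J

n₁/n₀ = exp[−(E₁−E₀)/kT] = 0.423.
⇒ (E₁−E₀)/kT = ln(1/0.423) = ln(2.3641) = 0.86040.
kT = 18.46 ×10⁻²¹ J / 0.86040 = 21.5 ×10⁻²¹ J.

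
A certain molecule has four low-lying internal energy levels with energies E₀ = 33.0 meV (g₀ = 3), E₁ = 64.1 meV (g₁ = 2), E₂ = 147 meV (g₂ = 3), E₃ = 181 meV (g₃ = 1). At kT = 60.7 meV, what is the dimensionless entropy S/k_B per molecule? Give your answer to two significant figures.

1.9

Eᵢ/kT = 0.5437, 1.056, 2.422, 2.982.
Z = Σ gᵢe^(−Eᵢ/kT) = 3·e^(−0.5437) + 2·e^(−1.056) + 3·e^(−2.422) + 1·e^(−2.982) = 1.742 + 0.6957 + 0.2662 + 0.05069 = 2.755.
⟨E⟩ = Σ EᵢPᵢ = 54.59 meV.
S/k_B = ln Z + ⟨E⟩/kT = ln(2.755) + 54.59/60.7 = 1.013 + 0.8993 = 1.9.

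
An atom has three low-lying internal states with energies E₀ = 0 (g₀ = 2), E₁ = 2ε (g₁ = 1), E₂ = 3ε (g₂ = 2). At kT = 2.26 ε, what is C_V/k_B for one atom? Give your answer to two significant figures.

0.30

Eᵢ/kT = 0, 0.8850, 1.327.
Z = Σ gᵢe^(−Eᵢ/kT) = 2·e^(−0) + 1·e^(−0.8850) + 2·e^(−1.327) = 2.000 + 0.4127 + 0.5305 = 2.943.
⟨E⟩ = 0.8212 ε, ⟨E²⟩ = 2.183 ε².
C_V/k_B = (⟨E²⟩ − ⟨E⟩²)/(kT)² = (2.183 − 0.6744)/5.108 = 0.30.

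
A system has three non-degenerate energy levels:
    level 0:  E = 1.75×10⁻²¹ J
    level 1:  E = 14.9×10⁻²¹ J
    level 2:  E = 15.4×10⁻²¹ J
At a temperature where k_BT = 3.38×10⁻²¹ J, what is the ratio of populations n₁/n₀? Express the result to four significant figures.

n₁/n₀ = exp[−(E₁−E₀)/kT] = exp(−(13.15 ×10⁻²¹ J)/(3.38 ×10⁻²¹ J)) = exp(-3.89053) = 0.02043.

0.02043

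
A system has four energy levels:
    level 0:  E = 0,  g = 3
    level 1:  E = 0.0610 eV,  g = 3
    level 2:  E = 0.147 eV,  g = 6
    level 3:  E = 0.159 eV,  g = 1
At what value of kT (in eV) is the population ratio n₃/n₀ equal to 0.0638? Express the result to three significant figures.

n₃/n₀ = (g₃/g₀) exp[−(E₃−E₀)/kT] = 0.0638.
⇒ (E₃−E₀)/kT = ln((1/3)/0.0638) = ln(5.2247) = 1.6534.
kT = 0.159 eV / 1.6534 = 0.0962 eV.

0.0962 eV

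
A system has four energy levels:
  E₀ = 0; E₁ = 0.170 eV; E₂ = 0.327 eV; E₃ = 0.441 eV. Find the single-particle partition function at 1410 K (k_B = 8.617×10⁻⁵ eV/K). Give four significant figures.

k_BT = 8.617×10⁻⁵ × 1410 K = 0.121500 eV.
Eᵢ/kT = 0, 1.39918, 2.69136, 3.62963.
Z = Σ e^(−Eᵢ/kT) = e^(−0) + e^(−1.39918) + e^(−2.69136) + e^(−3.62963) = 1.00000 + 0.246799 + 0.0677887 + 0.0265260 = 1.34111.

Z = 1.341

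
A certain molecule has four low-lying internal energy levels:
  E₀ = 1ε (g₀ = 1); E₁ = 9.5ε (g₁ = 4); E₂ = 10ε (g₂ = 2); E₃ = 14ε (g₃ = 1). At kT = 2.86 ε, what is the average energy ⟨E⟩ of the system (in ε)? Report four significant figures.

3.038 ε

Eᵢ/kT = 0.349650, 3.32168, 3.49650, 4.89510.
Z = Σ gᵢe^(−Eᵢ/kT) = 1·e^(−0.349650) + 4·e^(−3.32168) + 2·e^(−3.49650) + 1·e^(−4.89510) = 0.704935 + 0.144369 + 0.0606065 + 0.00748316 = 0.917394.
⟨E⟩ = Σ Eᵢ gᵢe^(−Eᵢ/kT) / Z = (1·0.704935 + 9.5·0.144369 + 10·0.0606065 + 14·0.00748316) / 0.917394 = 3.038 ε.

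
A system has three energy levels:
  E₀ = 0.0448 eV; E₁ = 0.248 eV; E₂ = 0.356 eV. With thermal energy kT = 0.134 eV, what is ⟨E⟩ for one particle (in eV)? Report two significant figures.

Eᵢ/kT = 0.3343, 1.851, 2.657.
Z = Σ e^(−Eᵢ/kT) = e^(−0.3343) + e^(−1.851) + e^(−2.657) = 0.7158 + 0.1571 + 0.07016 = 0.9431.
⟨E⟩ = Σ Eᵢ e^(−Eᵢ/kT) / Z = (0.0448·0.7158 + 0.248·0.1571 + 0.356·0.07016) / 0.9431 = 0.10 eV.

0.10 eV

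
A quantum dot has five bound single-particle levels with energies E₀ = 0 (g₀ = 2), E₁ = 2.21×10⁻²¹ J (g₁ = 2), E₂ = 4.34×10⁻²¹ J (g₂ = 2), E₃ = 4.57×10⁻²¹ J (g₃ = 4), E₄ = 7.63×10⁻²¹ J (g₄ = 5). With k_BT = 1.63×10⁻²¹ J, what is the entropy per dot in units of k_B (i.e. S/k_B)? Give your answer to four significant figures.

1.748

Eᵢ/kT = 0, 1.35583, 2.66258, 2.80368, 4.68098.
Z = Σ gᵢe^(−Eᵢ/kT) = 2·e^(−0) + 2·e^(−1.35583) + 2·e^(−2.66258) + 4·e^(−2.80368) + 5·e^(−4.68098) = 2.00000 + 0.515467 + 0.139536 + 0.242347 + 0.0463496 = 2.94370.
⟨E⟩ = Σ EᵢPᵢ = 1.08909 ×10⁻²¹ J.
S/k_B = ln Z + ⟨E⟩/kT = ln(2.94370) + 1.08909/1.63 = 1.07967 + 0.668153 = 1.748.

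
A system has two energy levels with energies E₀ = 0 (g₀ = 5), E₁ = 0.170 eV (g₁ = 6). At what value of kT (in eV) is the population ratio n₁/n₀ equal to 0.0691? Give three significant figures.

n₁/n₀ = (g₁/g₀) exp[−(E₁−E₀)/kT] = 0.0691.
⇒ (E₁−E₀)/kT = ln((6/5)/0.0691) = ln(17.366) = 2.8545.
kT = 0.170 eV / 2.8545 = 0.0596 eV.

0.0596 eV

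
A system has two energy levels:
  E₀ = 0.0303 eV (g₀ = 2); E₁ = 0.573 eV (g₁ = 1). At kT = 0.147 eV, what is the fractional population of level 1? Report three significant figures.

0.0123

Eᵢ/kT = 0.20612, 3.8980.
Z = Σ gᵢe^(−Eᵢ/kT) = 2·e^(−0.20612) + 1·e^(−3.8980) = 1.6275 + 0.020282 = 1.6478.
P₁ = g₁ e^(−E₁/kT) / Z = 0.020282/1.6478 = 0.0123.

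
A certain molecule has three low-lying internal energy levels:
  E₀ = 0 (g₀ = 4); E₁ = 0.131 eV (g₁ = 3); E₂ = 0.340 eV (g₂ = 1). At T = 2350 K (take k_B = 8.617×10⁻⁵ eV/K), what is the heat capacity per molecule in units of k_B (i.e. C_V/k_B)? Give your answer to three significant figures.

k_BT = 8.617×10⁻⁵ × 2350 K = 0.20250 eV.
Eᵢ/kT = 0, 0.64691, 1.6790.
Z = Σ gᵢe^(−Eᵢ/kT) = 4·e^(−0) + 3·e^(−0.64691) + 1·e^(−1.6790) = 4.0000 + 1.5710 + 0.18656 = 5.7576.
⟨E⟩ = 0.046761 eV, ⟨E²⟩ = 0.0084282 eV².
C_V/k_B = (⟨E²⟩ − ⟨E⟩²)/(kT)² = (0.0084282 − 0.0021866)/0.041006 = 0.152.

0.152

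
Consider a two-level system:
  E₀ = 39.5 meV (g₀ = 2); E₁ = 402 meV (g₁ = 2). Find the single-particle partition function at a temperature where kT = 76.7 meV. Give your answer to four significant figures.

Eᵢ/kT = 0.514993, 5.24120.
Z = Σ gᵢe^(−Eᵢ/kT) = 2·e^(−0.514993) + 2·e^(−5.24120) = 1.19501 + 0.0105878 = 1.20560.

Z = 1.206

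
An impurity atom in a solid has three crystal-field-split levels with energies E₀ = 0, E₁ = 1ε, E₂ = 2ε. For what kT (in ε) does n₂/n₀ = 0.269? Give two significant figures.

n₂/n₀ = exp[−(E₂−E₀)/kT] = 0.269.
⇒ (E₂−E₀)/kT = ln(1/0.269) = ln(3.717) = 1.313.
kT = 2ε / 1.313 = 1.5 ε.

1.5 ε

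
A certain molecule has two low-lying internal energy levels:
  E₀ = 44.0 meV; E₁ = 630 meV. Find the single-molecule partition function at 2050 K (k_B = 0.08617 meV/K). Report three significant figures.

k_BT = 0.08617 × 2050 K = 176.65 meV.
Eᵢ/kT = 0.24908, 3.5664.
Z = Σ e^(−Eᵢ/kT) = e^(−0.24908) + e^(−3.5664) = 0.77952 + 0.028257 = 0.80778.

Z = 0.808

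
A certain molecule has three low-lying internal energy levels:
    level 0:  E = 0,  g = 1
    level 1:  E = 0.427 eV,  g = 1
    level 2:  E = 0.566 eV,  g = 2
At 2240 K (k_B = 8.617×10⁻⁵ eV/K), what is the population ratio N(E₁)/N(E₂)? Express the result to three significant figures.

k_BT = 8.617×10⁻⁵ × 2240 K = 0.19302 eV.
n₁/n₂ = (g₁/g₂) exp[−(E₁−E₂)/kT] = (1/2) × exp(−(-0.139 eV)/(0.19302 eV)) = (1/2) × exp(0.72013) = 1.03.

1.03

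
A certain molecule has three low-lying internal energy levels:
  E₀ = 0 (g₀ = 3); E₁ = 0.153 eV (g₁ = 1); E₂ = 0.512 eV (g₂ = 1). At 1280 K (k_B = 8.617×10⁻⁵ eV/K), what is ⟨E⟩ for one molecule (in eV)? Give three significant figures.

0.0132 eV

k_BT = 8.617×10⁻⁵ × 1280 K = 0.11030 eV.
Eᵢ/kT = 0, 1.3871, 4.6419.
Z = Σ gᵢe^(−Eᵢ/kT) = 3·e^(−0) + 1·e^(−1.3871) + 1·e^(−4.6419) = 3.0000 + 0.24980 + 0.0096394 = 3.2594.
⟨E⟩ = Σ Eᵢ gᵢe^(−Eᵢ/kT) / Z = (0·3.0000 + 0.153·0.24980 + 0.512·0.0096394) / 3.2594 = 0.0132 eV.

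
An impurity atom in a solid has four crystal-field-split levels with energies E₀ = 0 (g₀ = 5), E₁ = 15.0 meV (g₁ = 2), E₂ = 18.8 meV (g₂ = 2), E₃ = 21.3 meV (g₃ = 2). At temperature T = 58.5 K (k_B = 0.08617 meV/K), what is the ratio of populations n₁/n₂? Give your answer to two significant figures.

2.1

k_BT = 0.08617 × 58.5 K = 5.041 meV.
n₁/n₂ = (g₁/g₂) exp[−(E₁−E₂)/kT] = (2/2) × exp(−(-3.8 meV)/(5.041 meV)) = (2/2) × exp(0.7538) = 2.1.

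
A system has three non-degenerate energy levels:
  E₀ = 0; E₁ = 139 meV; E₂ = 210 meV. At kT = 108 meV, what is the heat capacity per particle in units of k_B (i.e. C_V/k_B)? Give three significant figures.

Eᵢ/kT = 0, 1.2870, 1.9444.
Z = Σ e^(−Eᵢ/kT) = e^(−0) + e^(−1.2870) + e^(−1.9444) = 1.0000 + 0.27610 + 0.14307 = 1.4192.
⟨E⟩ = 48.212 meV, ⟨E²⟩ = 8204.6 meV².
C_V/k_B = (⟨E²⟩ − ⟨E⟩²)/(kT)² = (8204.6 − 2324.4)/11664 = 0.504.

0.504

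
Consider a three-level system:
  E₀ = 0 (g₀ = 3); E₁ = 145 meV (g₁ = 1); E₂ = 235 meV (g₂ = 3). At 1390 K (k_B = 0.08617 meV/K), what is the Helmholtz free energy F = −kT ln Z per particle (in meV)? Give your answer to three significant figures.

k_BT = 0.08617 × 1390 K = 119.78 meV.
Eᵢ/kT = 0, 1.2106, 1.9619.
Z = Σ gᵢe^(−Eᵢ/kT) = 3·e^(−0) + 1·e^(−1.2106) + 3·e^(−1.9619) = 3.0000 + 0.29802 + 0.42177 = 3.7198.
F = −kT ln Z = −119.78 × ln(3.7198) = −119.78 × 1.3137 = -157 meV.

-157 meV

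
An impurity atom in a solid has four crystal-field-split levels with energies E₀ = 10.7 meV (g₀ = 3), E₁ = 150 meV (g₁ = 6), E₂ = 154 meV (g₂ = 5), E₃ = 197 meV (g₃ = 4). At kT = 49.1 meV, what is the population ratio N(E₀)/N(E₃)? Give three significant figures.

n₀/n₃ = (g₀/g₃) exp[−(E₀−E₃)/kT] = (3/4) × exp(−(-186.3 meV)/(49.1 meV)) = (3/4) × exp(3.7943) = 33.3.

33.3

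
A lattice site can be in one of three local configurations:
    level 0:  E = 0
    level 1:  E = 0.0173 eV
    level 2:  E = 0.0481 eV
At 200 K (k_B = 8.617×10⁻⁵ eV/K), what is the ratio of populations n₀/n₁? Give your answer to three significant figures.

k_BT = 8.617×10⁻⁵ × 200 K = 0.017234 eV.
n₀/n₁ = exp[−(E₀−E₁)/kT] = exp(−(-0.0173 eV)/(0.017234 eV)) = exp(1.0038) = 2.73.

2.73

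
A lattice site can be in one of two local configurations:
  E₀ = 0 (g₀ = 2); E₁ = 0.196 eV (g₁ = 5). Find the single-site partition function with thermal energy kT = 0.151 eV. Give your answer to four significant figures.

Z = 3.365

Eᵢ/kT = 0, 1.29801.
Z = Σ gᵢe^(−Eᵢ/kT) = 2·e^(−0) + 5·e^(−1.29801) = 2.00000 + 1.36537 = 3.36537.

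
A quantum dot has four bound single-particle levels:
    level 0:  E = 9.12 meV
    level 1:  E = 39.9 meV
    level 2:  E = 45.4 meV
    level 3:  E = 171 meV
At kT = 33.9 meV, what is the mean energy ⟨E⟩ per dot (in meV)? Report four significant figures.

24.06 meV

Eᵢ/kT = 0.269027, 1.17699, 1.33923, 5.04425.
Z = Σ e^(−Eᵢ/kT) = e^(−0.269027) + e^(−1.17699) + e^(−1.33923) + e^(−5.04425) = 0.764123 + 0.308205 + 0.262047 + 0.00644629 = 1.34082.
⟨E⟩ = Σ Eᵢ e^(−Eᵢ/kT) / Z = (9.12·0.764123 + 39.9·0.308205 + 45.4·0.262047 + 171·0.00644629) / 1.34082 = 24.06 meV.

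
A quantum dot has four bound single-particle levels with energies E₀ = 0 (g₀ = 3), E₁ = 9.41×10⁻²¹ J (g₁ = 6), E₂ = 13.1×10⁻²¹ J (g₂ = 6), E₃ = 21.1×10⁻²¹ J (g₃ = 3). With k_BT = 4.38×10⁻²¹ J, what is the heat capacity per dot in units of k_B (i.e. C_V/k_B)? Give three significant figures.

Eᵢ/kT = 0, 2.1484, 2.9909, 4.8174.
Z = Σ gᵢe^(−Eᵢ/kT) = 3·e^(−0) + 6·e^(−2.1484) + 6·e^(−2.9909) + 3·e^(−4.8174) = 3.0000 + 0.70002 + 0.30145 + 0.024263 = 4.0257.
⟨E⟩ = 2.7444, ⟨E²⟩ = 30.931.
C_V/k_B = (⟨E²⟩ − ⟨E⟩²)/(kT)² = (30.931 − 7.5317)/19.184 = 1.22.

1.22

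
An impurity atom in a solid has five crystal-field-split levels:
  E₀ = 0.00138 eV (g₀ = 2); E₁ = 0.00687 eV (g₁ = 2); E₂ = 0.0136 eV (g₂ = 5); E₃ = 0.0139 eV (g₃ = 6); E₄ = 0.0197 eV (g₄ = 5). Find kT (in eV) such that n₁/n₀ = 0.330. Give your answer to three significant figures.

n₁/n₀ = (g₁/g₀) exp[−(E₁−E₀)/kT] = 0.330.
⇒ (E₁−E₀)/kT = ln((2/2)/0.330) = ln(3.0303) = 1.1087.
kT = 0.00549 eV / 1.1087 = 0.00495 eV.

0.00495 eV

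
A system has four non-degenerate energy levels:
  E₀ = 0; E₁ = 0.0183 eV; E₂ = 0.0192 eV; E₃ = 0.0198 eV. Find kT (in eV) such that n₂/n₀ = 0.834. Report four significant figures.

n₂/n₀ = exp[−(E₂−E₀)/kT] = 0.834.
⇒ (E₂−E₀)/kT = ln(1/0.834) = ln(1.19904) = 0.181521.
kT = 0.0192 eV / 0.181521 = 0.1058 eV.

0.1058 eV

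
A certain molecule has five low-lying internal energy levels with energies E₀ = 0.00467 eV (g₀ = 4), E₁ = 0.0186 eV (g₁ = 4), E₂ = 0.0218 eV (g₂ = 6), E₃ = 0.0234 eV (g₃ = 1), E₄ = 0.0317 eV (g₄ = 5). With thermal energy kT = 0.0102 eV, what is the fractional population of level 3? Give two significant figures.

0.024

Eᵢ/kT = 0.4578, 1.824, 2.137, 2.294, 3.108.
Z = Σ gᵢe^(−Eᵢ/kT) = 4·e^(−0.4578) + 4·e^(−1.824) + 6·e^(−2.137) + 1·e^(−2.294) + 5·e^(−3.108) = 2.531 + 0.6455 + 0.7081 + 0.1009 + 0.2235 = 4.209.
P₃ = g₃ e^(−E₃/kT) / Z = 0.1009/4.209 = 0.024.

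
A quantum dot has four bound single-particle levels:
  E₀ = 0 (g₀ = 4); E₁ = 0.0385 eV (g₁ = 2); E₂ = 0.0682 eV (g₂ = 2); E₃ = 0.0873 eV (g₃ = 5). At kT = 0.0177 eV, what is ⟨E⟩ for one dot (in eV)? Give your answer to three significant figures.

Eᵢ/kT = 0, 2.1751, 3.8531, 4.9322.
Z = Σ gᵢe^(−Eᵢ/kT) = 4·e^(−0) + 2·e^(−2.1751) + 2·e^(−3.8531) + 5·e^(−4.9322) = 4.0000 + 0.22719 + 0.042428 + 0.036053 = 4.3057.
⟨E⟩ = Σ Eᵢ gᵢe^(−Eᵢ/kT) / Z = (0·4.0000 + 0.0385·0.22719 + 0.0682·0.042428 + 0.0873·0.036053) / 4.3057 = 0.00343 eV.

0.00343 eV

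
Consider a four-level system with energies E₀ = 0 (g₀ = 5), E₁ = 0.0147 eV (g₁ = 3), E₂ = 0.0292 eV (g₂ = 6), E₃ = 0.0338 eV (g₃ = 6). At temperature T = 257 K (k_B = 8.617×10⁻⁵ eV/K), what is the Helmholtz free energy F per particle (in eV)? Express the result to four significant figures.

-0.04975 eV

k_BT = 8.617×10⁻⁵ × 257 K = 0.0221457 eV.
Eᵢ/kT = 0, 0.663786, 1.31854, 1.52626.
Z = Σ gᵢe^(−Eᵢ/kT) = 5·e^(−0) + 3·e^(−0.663786) + 6·e^(−1.31854) + 6·e^(−1.52626) = 5.00000 + 1.54469 + 1.60515 + 1.30408 = 9.45392.
F = −kT ln Z = −0.0221457 × ln(9.45392) = −0.0221457 × 2.24643 = -0.04975 eV.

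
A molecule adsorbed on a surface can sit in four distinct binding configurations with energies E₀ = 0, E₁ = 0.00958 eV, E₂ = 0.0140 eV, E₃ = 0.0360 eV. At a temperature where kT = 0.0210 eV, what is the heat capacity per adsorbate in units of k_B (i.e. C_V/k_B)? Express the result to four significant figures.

0.2190

Eᵢ/kT = 0, 0.456190, 0.666667, 1.71429.
Z = Σ e^(−Eᵢ/kT) = e^(−0) + e^(−0.456190) + e^(−0.666667) + e^(−1.71429) = 1.00000 + 0.633693 + 0.513417 + 0.180092 = 2.32720.
⟨E⟩ = 0.00848313 eV, ⟨E²⟩ = 0.000168523 eV².
C_V/k_B = (⟨E²⟩ − ⟨E⟩²)/(kT)² = (0.000168523 − 0.0000719635)/0.000441000 = 0.2190.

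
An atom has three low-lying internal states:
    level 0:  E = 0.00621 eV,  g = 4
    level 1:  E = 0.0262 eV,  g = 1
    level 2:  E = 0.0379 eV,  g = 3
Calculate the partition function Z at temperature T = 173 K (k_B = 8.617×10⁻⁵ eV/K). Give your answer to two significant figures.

Z = 3.0

k_BT = 8.617×10⁻⁵ × 173 K = 0.01491 eV.
Eᵢ/kT = 0.4165, 1.757, 2.542.
Z = Σ gᵢe^(−Eᵢ/kT) = 4·e^(−0.4165) + 1·e^(−1.757) + 3·e^(−2.542) = 2.637 + 0.1726 + 0.2361 = 3.046.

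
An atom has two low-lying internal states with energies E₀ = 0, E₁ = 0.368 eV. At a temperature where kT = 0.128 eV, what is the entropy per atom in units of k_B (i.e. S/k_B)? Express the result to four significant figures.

Eᵢ/kT = 0, 2.87500.
Z = Σ e^(−Eᵢ/kT) = e^(−0) + e^(−2.87500) = 1.00000 + 0.0564161 = 1.05642.
⟨E⟩ = Σ EᵢPᵢ = 0.0196523 eV.
S/k_B = ln Z + ⟨E⟩/kT = ln(1.05642) + 0.0196523/0.128 = 0.0548858 + 0.153534 = 0.2084.

0.2084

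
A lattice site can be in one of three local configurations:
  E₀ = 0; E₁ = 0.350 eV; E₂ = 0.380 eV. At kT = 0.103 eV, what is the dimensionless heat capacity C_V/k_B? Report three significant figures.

0.648

Eᵢ/kT = 0, 3.3981, 3.6893.
Z = Σ e^(−Eᵢ/kT) = e^(−0) + e^(−3.3981) + e^(−3.6893) = 1.0000 + 0.033437 + 0.024989 = 1.0584.
⟨E⟩ = 0.020029 eV, ⟨E²⟩ = 0.0072793 eV².
C_V/k_B = (⟨E²⟩ − ⟨E⟩²)/(kT)² = (0.0072793 − 0.00040116)/0.010609 = 0.648.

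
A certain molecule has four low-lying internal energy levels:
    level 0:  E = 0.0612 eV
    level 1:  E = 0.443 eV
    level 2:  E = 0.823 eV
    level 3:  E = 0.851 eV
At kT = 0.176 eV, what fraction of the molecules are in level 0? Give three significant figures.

0.878

Eᵢ/kT = 0.34773, 2.5170, 4.6761, 4.8352.
Z = Σ e^(−Eᵢ/kT) = e^(−0.34773) + e^(−2.5170) + e^(−4.6761) + e^(−4.8352) = 0.70629 + 0.080701 + 0.0093153 + 0.0079451 = 0.80425.
P₀ = e^(−E₀/kT) / Z = 0.70629/0.80425 = 0.878.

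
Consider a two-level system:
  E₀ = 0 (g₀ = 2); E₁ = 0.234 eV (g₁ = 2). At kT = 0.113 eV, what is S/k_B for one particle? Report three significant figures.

Eᵢ/kT = 0, 2.0708.
Z = Σ gᵢe^(−Eᵢ/kT) = 2·e^(−0) + 2·e^(−2.0708) = 2.0000 + 0.25217 = 2.2522.
⟨E⟩ = Σ EᵢPᵢ = 0.026200 eV.
S/k_B = ln Z + ⟨E⟩/kT = ln(2.2522) + 0.026200/0.113 = 0.81191 + 0.23186 = 1.04.

1.04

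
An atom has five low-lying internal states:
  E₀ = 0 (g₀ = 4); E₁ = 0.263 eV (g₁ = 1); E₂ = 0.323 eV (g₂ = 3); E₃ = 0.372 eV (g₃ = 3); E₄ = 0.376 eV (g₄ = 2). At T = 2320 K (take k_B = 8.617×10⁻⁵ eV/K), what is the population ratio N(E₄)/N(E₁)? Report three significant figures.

k_BT = 8.617×10⁻⁵ × 2320 K = 0.19991 eV.
n₄/n₁ = (g₄/g₁) exp[−(E₄−E₁)/kT] = (2/1) × exp(−(0.113 eV)/(0.19991 eV)) = (2/1) × exp(-0.56525) = 1.14.

1.14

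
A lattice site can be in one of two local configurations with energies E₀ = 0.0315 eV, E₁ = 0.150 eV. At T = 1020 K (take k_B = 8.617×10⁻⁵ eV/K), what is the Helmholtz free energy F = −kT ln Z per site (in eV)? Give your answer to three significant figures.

0.0112 eV

k_BT = 8.617×10⁻⁵ × 1020 K = 0.087893 eV.
Eᵢ/kT = 0.35839, 1.7066.
Z = Σ e^(−Eᵢ/kT) = e^(−0.35839) + e^(−1.7066) = 0.69880 + 0.18148 = 0.88028.
F = −kT ln Z = −0.087893 × ln(0.88028) = −0.087893 × -0.12752 = 0.0112 eV.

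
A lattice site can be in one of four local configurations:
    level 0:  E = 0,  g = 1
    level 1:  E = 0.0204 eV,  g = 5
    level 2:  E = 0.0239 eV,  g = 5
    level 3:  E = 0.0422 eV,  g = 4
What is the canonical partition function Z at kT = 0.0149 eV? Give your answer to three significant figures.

Eᵢ/kT = 0, 1.3691, 1.6040, 2.8322.
Z = Σ gᵢe^(−Eᵢ/kT) = 1·e^(−0) + 5·e^(−1.3691) + 5·e^(−1.6040) + 4·e^(−2.8322) = 1.0000 + 1.2717 + 1.0055 + 0.23553 = 3.5127.

Z = 3.51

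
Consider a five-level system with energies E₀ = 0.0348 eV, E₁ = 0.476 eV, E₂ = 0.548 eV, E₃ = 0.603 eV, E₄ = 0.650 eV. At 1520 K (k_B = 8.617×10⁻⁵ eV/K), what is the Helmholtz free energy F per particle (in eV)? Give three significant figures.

0.0251 eV

k_BT = 8.617×10⁻⁵ × 1520 K = 0.13098 eV.
Eᵢ/kT = 0.26569, 3.6341, 4.1838, 4.6038, 4.9626.
Z = Σ e^(−Eᵢ/kT) = e^(−0.26569) + e^(−3.6341) + e^(−4.1838) + e^(−4.6038) + e^(−4.9626) = 0.76668 + 0.026408 + 0.015240 + 0.010014 + 0.0069947 = 0.82534.
F = −kT ln Z = −0.13098 × ln(0.82534) = −0.13098 × -0.19196 = 0.0251 eV.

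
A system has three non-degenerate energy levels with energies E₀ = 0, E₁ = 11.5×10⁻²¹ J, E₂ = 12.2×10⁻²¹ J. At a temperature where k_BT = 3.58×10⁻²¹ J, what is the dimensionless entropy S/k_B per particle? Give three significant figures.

Eᵢ/kT = 0, 3.2123, 3.4078.
Z = Σ e^(−Eᵢ/kT) = e^(−0) + e^(−3.2123) + e^(−3.4078) = 1.0000 + 0.040264 + 0.033114 = 1.0734.
⟨E⟩ = Σ EᵢPᵢ = 0.80774 ×10⁻²¹ J.
S/k_B = ln Z + ⟨E⟩/kT = ln(1.0734) + 0.80774/3.58 = 0.070831 + 0.22563 = 0.296.

0.296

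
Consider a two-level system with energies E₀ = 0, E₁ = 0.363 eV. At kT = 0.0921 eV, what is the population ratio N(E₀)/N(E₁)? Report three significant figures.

51.5

n₀/n₁ = exp[−(E₀−E₁)/kT] = exp(−(-0.363 eV)/(0.0921 eV)) = exp(3.9414) = 51.5.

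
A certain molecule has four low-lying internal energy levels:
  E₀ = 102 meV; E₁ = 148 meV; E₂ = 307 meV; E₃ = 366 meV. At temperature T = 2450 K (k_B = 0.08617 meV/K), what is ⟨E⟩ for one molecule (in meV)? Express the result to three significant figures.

k_BT = 0.08617 × 2450 K = 211.12 meV.
Eᵢ/kT = 0.48314, 0.70102, 1.4541, 1.7336.
Z = Σ e^(−Eᵢ/kT) = e^(−0.48314) + e^(−0.70102) + e^(−1.4541) + e^(−1.7336) = 0.61684 + 0.49608 + 0.23361 + 0.17665 = 1.5232.
⟨E⟩ = Σ Eᵢ e^(−Eᵢ/kT) / Z = (102·0.61684 + 148·0.49608 + 307·0.23361 + 366·0.17665) / 1.5232 = 179 meV.

179 meV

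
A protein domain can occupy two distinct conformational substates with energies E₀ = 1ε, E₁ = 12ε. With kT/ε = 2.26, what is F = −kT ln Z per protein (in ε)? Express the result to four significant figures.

Eᵢ/kT = 0.442478, 5.30973.
Z = Σ e^(−Eᵢ/kT) = e^(−0.442478) + e^(−5.30973) = 0.642442 + 0.00494326 = 0.647385.
F = −kT ln Z = −2.26 × ln(0.647385) = −2.26 × -0.434814 = 0.9827 ε.

0.9827 ε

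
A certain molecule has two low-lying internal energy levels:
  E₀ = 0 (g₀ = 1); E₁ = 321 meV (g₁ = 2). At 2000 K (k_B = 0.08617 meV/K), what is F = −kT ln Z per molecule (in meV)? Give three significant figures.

-46.6 meV

k_BT = 0.08617 × 2000 K = 172.34 meV.
Eᵢ/kT = 0, 1.8626.
Z = Σ gᵢe^(−Eᵢ/kT) = 1·e^(−0) + 2·e^(−1.8626) = 1.0000 + 0.31054 = 1.3105.
F = −kT ln Z = −172.34 × ln(1.3105) = −172.34 × 0.27041 = -46.6 meV.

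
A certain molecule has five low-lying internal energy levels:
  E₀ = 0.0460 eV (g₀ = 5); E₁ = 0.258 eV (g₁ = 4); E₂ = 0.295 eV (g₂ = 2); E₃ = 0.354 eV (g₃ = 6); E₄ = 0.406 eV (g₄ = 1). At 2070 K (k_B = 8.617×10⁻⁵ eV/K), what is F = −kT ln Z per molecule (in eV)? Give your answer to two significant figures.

k_BT = 8.617×10⁻⁵ × 2070 K = 0.1784 eV.
Eᵢ/kT = 0.2578, 1.446, 1.654, 1.984, 2.276.
Z = Σ gᵢe^(−Eᵢ/kT) = 5·e^(−0.2578) + 4·e^(−1.446) + 2·e^(−1.654) + 6·e^(−1.984) + 1·e^(−2.276) = 3.864 + 0.9420 + 0.3826 + 0.8251 + 0.1027 = 6.116.
F = −kT ln Z = −0.1784 × ln(6.116) = −0.1784 × 1.811 = -0.32 eV.

-0.32 eV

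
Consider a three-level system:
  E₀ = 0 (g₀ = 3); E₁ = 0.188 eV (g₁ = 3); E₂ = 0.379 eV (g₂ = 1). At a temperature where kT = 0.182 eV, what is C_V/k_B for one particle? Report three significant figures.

0.295

Eᵢ/kT = 0, 1.0330, 2.0824.
Z = Σ gᵢe^(−Eᵢ/kT) = 3·e^(−0) + 3·e^(−1.0330) + 1·e^(−2.0824) = 3.0000 + 1.0678 + 0.12463 = 4.1924.
⟨E⟩ = 0.059150 eV, ⟨E²⟩ = 0.013272 eV².
C_V/k_B = (⟨E²⟩ − ⟨E⟩²)/(kT)² = (0.013272 − 0.0034987)/0.033124 = 0.295.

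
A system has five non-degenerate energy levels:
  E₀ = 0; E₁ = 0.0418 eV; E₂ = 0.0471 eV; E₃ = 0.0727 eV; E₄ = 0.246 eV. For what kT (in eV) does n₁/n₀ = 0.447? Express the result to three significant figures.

0.0519 eV

n₁/n₀ = exp[−(E₁−E₀)/kT] = 0.447.
⇒ (E₁−E₀)/kT = ln(1/0.447) = ln(2.2371) = 0.80518.
kT = 0.0418 eV / 0.80518 = 0.0519 eV.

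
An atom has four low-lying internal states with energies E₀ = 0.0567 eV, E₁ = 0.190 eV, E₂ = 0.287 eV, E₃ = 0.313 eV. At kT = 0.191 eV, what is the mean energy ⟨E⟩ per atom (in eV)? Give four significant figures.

Eᵢ/kT = 0.296859, 0.994764, 1.50262, 1.63874.
Z = Σ e^(−Eᵢ/kT) = e^(−0.296859) + e^(−0.994764) + e^(−1.50262) + e^(−1.63874) = 0.743149 + 0.369811 + 0.222546 + 0.194225 = 1.52973.
⟨E⟩ = Σ Eᵢ e^(−Eᵢ/kT) / Z = (0.0567·0.743149 + 0.190·0.369811 + 0.287·0.222546 + 0.313·0.194225) / 1.52973 = 0.1550 eV.

0.1550 eV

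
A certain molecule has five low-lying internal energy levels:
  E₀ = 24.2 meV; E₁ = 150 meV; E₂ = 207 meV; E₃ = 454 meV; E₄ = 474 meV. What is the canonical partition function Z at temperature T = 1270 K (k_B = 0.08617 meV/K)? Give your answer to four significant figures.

Z = 1.235

k_BT = 0.08617 × 1270 K = 109.436 meV.
Eᵢ/kT = 0.221134, 1.37066, 1.89152, 4.14854, 4.33130.
Z = Σ e^(−Eᵢ/kT) = e^(−0.221134) + e^(−1.37066) + e^(−1.89152) + e^(−4.14854) + e^(−4.33130) = 0.801609 + 0.253939 + 0.150842 + 0.0157874 + 0.0131504 = 1.23533.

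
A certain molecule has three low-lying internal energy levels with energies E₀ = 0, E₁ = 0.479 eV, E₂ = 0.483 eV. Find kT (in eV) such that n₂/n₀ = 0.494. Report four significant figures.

n₂/n₀ = exp[−(E₂−E₀)/kT] = 0.494.
⇒ (E₂−E₀)/kT = ln(1/0.494) = ln(2.02429) = 0.705219.
kT = 0.483 eV / 0.705219 = 0.6849 eV.

0.6849 eV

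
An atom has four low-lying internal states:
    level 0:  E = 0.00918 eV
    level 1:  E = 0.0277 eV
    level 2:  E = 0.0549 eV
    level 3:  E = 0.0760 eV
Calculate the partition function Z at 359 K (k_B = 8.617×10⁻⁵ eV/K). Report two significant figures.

k_BT = 8.617×10⁻⁵ × 359 K = 0.03094 eV.
Eᵢ/kT = 0.2967, 0.8953, 1.774, 2.456.
Z = Σ e^(−Eᵢ/kT) = e^(−0.2967) + e^(−0.8953) + e^(−1.774) + e^(−2.456) = 0.7433 + 0.4085 + 0.1697 + 0.08578 = 1.407.

Z = 1.4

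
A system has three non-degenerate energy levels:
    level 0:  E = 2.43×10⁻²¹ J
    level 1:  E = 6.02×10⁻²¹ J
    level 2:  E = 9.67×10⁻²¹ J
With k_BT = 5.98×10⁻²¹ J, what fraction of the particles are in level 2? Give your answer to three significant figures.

Eᵢ/kT = 0.40635, 1.0067, 1.6171.
Z = Σ e^(−Eᵢ/kT) = e^(−0.40635) + e^(−1.0067) + e^(−1.6171) = 0.66608 + 0.36542 + 0.19847 = 1.2300.
P₂ = e^(−E₂/kT) / Z = 0.19847/1.2300 = 0.161.

0.161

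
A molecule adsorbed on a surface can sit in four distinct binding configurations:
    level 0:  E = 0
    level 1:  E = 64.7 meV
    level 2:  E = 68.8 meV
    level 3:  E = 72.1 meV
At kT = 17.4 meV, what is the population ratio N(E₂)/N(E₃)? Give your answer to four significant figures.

1.209

n₂/n₃ = exp[−(E₂−E₃)/kT] = exp(−(-3.3 meV)/(17.4 meV)) = exp(0.189655) = 1.209.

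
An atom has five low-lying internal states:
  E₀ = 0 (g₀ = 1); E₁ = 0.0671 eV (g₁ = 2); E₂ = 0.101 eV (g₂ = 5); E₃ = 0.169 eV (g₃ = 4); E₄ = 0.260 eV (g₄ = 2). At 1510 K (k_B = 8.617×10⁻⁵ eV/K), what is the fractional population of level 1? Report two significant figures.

0.20

k_BT = 8.617×10⁻⁵ × 1510 K = 0.1301 eV.
Eᵢ/kT = 0, 0.5158, 0.7763, 1.299, 1.998.
Z = Σ gᵢe^(−Eᵢ/kT) = 1·e^(−0) + 2·e^(−0.5158) + 5·e^(−0.7763) + 4·e^(−1.299) + 2·e^(−1.998) = 1.000 + 1.194 + 2.301 + 1.091 + 0.2712 = 5.857.
P₁ = g₁ e^(−E₁/kT) / Z = 1.194/5.857 = 0.20.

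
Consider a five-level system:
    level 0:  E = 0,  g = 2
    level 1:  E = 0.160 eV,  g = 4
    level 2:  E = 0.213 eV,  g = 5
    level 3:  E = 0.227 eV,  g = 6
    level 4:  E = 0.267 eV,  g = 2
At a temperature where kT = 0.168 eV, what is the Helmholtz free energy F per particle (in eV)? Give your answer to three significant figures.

-0.325 eV

Eᵢ/kT = 0, 0.95238, 1.2679, 1.3512, 1.5893.
Z = Σ gᵢe^(−Eᵢ/kT) = 2·e^(−0) + 4·e^(−0.95238) + 5·e^(−1.2679) + 6·e^(−1.3512) + 2·e^(−1.5893) = 2.0000 + 1.5433 + 1.4071 + 1.5536 + 0.40814 = 6.9121.
F = −kT ln Z = −0.168 × ln(6.9121) = −0.168 × 1.9333 = -0.325 eV.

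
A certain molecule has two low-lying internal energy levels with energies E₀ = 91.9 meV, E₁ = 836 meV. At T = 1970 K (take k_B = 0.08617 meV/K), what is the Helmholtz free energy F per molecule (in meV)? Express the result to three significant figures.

89.8 meV

k_BT = 0.08617 × 1970 K = 169.75 meV.
Eᵢ/kT = 0.54138, 4.9249.
Z = Σ e^(−Eᵢ/kT) = e^(−0.54138) + e^(−4.9249) = 0.58194 + 0.0072635 = 0.58920.
F = −kT ln Z = −169.75 × ln(0.58920) = −169.75 × -0.52899 = 89.8 meV.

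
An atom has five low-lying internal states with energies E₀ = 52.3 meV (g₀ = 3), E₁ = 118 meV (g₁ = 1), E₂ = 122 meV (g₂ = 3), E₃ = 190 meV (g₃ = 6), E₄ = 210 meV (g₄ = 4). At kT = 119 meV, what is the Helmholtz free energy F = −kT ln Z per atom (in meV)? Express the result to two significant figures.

Eᵢ/kT = 0.4395, 0.9916, 1.025, 1.597, 1.765.
Z = Σ gᵢe^(−Eᵢ/kT) = 3·e^(−0.4395) + 1·e^(−0.9916) + 3·e^(−1.025) + 6·e^(−1.597) + 4·e^(−1.765) = 1.933 + 0.3710 + 1.076 + 1.215 + 0.6847 = 5.280.
F = −kT ln Z = −119 × ln(5.280) = −119 × 1.664 = -200 meV.

-200 meV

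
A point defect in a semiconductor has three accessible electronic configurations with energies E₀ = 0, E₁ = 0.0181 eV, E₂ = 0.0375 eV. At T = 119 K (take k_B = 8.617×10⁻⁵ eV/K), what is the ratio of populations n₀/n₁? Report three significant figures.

k_BT = 8.617×10⁻⁵ × 119 K = 0.010254 eV.
n₀/n₁ = exp[−(E₀−E₁)/kT] = exp(−(-0.0181 eV)/(0.010254 eV)) = exp(1.7652) = 5.84.

5.84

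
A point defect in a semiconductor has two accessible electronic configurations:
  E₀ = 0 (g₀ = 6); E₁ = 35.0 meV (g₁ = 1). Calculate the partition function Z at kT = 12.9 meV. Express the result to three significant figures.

Eᵢ/kT = 0, 2.7132.
Z = Σ gᵢe^(−Eᵢ/kT) = 6·e^(−0) + 1·e^(−2.7132) = 6.0000 + 0.066324 = 6.0663.

Z = 6.07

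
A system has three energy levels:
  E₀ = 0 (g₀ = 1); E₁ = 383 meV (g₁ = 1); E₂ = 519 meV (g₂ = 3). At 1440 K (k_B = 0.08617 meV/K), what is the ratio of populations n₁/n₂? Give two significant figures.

1.0

k_BT = 0.08617 × 1440 K = 124.1 meV.
n₁/n₂ = (g₁/g₂) exp[−(E₁−E₂)/kT] = (1/3) × exp(−(-136 meV)/(124.1 meV)) = (1/3) × exp(1.096) = 1.0.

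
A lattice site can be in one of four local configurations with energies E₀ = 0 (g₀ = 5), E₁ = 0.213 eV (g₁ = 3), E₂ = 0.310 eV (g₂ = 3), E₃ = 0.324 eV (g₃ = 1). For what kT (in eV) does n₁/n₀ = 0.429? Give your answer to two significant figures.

n₁/n₀ = (g₁/g₀) exp[−(E₁−E₀)/kT] = 0.429.
⇒ (E₁−E₀)/kT = ln((3/5)/0.429) = ln(1.399) = 0.3358.
kT = 0.213 eV / 0.3358 = 0.63 eV.

0.63 eV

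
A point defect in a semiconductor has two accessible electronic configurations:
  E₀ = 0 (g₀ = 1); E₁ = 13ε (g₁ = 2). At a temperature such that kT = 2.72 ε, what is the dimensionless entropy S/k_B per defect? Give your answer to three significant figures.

Eᵢ/kT = 0, 4.7794.
Z = Σ gᵢe^(−Eᵢ/kT) = 1·e^(−0) + 2·e^(−4.7794) = 1.0000 + 0.016802 = 1.0168.
⟨E⟩ = Σ EᵢPᵢ = 0.21482 ε.
S/k_B = ln Z + ⟨E⟩/kT = ln(1.0168) + 0.21482/2.72 = 0.016660 + 0.078978 = 0.0956.

0.0956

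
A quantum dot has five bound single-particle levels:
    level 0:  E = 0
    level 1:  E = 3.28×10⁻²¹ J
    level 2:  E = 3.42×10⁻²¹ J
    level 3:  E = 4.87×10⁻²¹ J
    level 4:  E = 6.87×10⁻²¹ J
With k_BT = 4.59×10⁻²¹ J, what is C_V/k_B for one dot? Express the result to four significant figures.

0.2466

Eᵢ/kT = 0, 0.714597, 0.745098, 1.06100, 1.49673.
Z = Σ e^(−Eᵢ/kT) = e^(−0) + e^(−0.714597) + e^(−0.745098) + e^(−1.06100) + e^(−1.49673) = 1.00000 + 0.489389 + 0.474688 + 0.346110 + 0.223861 = 2.53405.
⟨E⟩ = 2.54617, ⟨E²⟩ = 11.6775.
C_V/k_B = (⟨E²⟩ − ⟨E⟩²)/(kT)² = (11.6775 − 6.48298)/21.0681 = 0.2466.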